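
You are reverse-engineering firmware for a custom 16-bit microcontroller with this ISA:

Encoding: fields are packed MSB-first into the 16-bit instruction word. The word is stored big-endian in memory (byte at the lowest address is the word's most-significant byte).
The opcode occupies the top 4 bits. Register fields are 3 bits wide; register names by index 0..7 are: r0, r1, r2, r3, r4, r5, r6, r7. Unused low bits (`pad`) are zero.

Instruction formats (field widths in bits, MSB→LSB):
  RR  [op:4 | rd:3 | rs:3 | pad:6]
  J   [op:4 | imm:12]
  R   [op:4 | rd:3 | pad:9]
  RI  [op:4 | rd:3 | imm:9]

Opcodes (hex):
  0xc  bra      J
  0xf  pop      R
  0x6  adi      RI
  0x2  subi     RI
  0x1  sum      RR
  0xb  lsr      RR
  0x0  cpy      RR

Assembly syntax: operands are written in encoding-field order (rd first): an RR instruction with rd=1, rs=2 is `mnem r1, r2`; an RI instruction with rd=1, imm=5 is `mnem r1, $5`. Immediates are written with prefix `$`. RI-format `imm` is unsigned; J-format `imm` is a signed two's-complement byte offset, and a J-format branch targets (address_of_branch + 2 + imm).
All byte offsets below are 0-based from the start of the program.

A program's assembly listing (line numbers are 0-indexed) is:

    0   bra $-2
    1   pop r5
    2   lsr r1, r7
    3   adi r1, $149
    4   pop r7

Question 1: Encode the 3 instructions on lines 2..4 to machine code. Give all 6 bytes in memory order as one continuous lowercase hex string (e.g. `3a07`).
b3c06295fe00

line 2 (lsr): pack op=0xb:4|rd=1:3|rs=7:3|pad=0:6 = 0xb3c0; big→ b3 c0
line 3 (adi): pack op=0x6:4|rd=1:3|imm=149:9 = 0x6295; big→ 62 95
line 4 (pop): pack op=0xf:4|rd=7:3|pad=0:9 = 0xfe00; big→ fe 00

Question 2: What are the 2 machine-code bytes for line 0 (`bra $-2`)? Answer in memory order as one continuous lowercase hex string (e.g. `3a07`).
cffe

L0: bra op=0xc:4|imm=-2:12 ⇒ 0xcffe ⇒ big cf fe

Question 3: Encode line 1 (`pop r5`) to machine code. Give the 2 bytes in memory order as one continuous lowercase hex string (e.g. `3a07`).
line 1 (pop): pack op=0xf:4|rd=5:3|pad=0:9 = 0xfa00; big→ fa 00

fa00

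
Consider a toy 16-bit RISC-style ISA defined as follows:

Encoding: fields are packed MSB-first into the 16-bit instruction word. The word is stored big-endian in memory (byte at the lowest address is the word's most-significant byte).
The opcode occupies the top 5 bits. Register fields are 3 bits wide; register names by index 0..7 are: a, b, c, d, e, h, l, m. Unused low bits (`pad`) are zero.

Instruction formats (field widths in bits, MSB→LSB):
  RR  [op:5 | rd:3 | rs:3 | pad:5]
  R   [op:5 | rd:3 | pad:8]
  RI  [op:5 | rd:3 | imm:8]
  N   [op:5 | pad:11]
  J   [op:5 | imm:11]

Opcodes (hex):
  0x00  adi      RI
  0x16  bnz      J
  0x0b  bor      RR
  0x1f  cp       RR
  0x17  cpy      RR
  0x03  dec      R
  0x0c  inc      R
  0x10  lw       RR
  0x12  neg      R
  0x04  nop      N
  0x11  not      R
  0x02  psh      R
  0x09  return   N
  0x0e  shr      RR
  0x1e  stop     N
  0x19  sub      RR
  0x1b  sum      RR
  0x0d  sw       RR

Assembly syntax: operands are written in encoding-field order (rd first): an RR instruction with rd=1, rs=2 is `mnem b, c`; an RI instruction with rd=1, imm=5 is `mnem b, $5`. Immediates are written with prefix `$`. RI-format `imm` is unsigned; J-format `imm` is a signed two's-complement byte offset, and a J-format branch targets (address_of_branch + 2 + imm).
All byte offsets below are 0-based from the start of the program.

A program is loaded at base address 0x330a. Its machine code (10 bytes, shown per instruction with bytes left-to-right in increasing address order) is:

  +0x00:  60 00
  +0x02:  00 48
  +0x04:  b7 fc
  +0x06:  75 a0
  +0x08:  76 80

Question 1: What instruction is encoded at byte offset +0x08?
off 0x08: read 76 80 as big → 0x7680
  op=0x7680>>11=0xe ⇒ shr (RR)
  rd@[10:8]=0x6 ⇒ l
  rs@[7:5]=0x4 ⇒ e

shr l, e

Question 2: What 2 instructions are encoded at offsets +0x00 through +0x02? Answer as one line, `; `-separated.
inc a; adi a, $72

@+00  big-endian(60 00) = 0x6000
  op=0x6000>>11=0xc ⇒ inc (R)
  [10:8] rd=0 = a
@+02  big-endian(00 48) = 0x0048
  op=0x0048>>11=0x0 ⇒ adi (RI)
  [10:8] rd=0 = a
  [7:0] imm=72 = $72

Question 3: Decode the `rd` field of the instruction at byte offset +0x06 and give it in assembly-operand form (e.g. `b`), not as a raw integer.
h

+0x06: 75 a0 ⇒ word 0x75a0 (big)
  top 5b → 0xe → shr [RR]
  [10:8] rd=5 = h
  [7:5] rs=5 = h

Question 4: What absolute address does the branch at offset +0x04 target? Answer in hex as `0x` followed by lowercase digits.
off 0x04: read b7 fc as big → 0xb7fc
  opcode bits[15:11]=0x16: bnz/J
  [10:0] imm=2044 (s11→-4) = $-4
  target = base 0x330a + off 0x04 + 2 + imm -4 = 0x330c

0x330c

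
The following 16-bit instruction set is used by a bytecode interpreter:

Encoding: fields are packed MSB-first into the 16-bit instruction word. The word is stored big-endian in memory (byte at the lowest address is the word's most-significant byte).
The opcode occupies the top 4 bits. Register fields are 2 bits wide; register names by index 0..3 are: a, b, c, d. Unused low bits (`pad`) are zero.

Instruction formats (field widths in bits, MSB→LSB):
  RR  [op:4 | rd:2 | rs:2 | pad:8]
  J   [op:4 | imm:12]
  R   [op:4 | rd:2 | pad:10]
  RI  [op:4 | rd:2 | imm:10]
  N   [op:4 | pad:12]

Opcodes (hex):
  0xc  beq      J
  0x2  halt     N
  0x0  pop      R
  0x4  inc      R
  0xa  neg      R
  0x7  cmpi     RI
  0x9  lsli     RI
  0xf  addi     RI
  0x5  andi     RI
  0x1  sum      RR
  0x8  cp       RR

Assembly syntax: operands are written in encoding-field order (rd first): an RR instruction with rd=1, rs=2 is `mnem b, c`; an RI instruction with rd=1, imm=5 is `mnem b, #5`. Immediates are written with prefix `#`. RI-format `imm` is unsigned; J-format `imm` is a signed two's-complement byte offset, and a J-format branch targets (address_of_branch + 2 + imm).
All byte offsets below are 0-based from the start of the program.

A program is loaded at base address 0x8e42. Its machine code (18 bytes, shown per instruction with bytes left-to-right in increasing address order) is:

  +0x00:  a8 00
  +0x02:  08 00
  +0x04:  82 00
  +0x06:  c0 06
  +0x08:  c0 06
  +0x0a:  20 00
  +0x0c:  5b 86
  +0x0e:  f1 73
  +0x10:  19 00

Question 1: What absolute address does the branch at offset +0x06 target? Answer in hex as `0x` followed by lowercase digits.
[06] c0 06 → 0xc006
  opcode bits[15:12]=0xc: beq/J
  [11:0] imm=6 = #6
  target = base 0x8e42 + off 0x06 + 2 + imm 6 = 0x8e50

0x8e50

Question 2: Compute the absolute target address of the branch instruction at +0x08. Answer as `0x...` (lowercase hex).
0x8e52

[08] c0 06 → 0xc006
  op=0xc006>>12=0xc ⇒ beq (J)
  imm: (w>>0)&0xfff=0x6 → #6
  target = base 0x8e42 + off 0x08 + 2 + imm 6 = 0x8e52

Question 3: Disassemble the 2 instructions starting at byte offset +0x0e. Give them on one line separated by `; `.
+0x0e: f1 73 ⇒ word 0xf173 (big)
  op=0xf173>>12=0xf ⇒ addi (RI)
  rd: (w>>10)&0x3=0x0 → a
  imm: (w>>0)&0x3ff=0x173 → #371
+0x10: 19 00 ⇒ word 0x1900 (big)
  op=0x1900>>12=0x1 ⇒ sum (RR)
  rd: (w>>10)&0x3=0x2 → c
  rs: (w>>8)&0x3=0x1 → b

addi a, #371; sum c, b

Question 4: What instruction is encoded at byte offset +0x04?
[04] 82 00 → 0x8200
  opcode bits[15:12]=0x8: cp/RR
  rd@[11:10]=0x0 ⇒ a
  rs@[9:8]=0x2 ⇒ c

cp a, c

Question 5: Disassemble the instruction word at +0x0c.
+0x0c: 5b 86 ⇒ word 0x5b86 (big)
  op=0x5b86>>12=0x5 ⇒ andi (RI)
  rd: (w>>10)&0x3=0x2 → c
  imm: (w>>0)&0x3ff=0x386 → #902

andi c, #902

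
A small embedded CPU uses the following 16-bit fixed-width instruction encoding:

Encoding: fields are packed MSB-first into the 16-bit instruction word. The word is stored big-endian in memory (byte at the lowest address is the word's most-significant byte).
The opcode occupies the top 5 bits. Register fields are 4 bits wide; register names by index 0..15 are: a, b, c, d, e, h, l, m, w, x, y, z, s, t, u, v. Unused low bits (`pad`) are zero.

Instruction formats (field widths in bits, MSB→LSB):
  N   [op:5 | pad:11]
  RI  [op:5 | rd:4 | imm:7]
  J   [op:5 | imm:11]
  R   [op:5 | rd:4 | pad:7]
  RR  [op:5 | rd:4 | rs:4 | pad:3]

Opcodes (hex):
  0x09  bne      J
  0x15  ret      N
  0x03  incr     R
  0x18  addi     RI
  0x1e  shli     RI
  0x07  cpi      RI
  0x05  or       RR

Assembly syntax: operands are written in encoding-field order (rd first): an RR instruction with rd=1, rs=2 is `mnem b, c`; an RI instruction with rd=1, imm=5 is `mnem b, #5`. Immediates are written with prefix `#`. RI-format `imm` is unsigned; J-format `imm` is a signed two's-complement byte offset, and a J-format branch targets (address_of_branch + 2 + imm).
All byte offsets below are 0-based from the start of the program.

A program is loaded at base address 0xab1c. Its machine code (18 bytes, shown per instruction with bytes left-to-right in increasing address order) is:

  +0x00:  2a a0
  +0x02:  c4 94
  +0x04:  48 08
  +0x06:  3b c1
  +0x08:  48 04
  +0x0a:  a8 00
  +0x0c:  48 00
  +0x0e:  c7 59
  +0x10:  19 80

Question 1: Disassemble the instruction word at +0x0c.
bne #0

+0x0c: 48 00 ⇒ word 0x4800 (big)
  opcode bits[15:11]=0x9: bne/J
  imm@[10:0]=0x0 ⇒ #0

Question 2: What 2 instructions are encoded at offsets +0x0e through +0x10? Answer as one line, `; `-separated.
+0x0e: c7 59 ⇒ word 0xc759 (big)
  op=0xc759>>11=0x18 ⇒ addi (RI)
  rd: (w>>7)&0xf=0xe → u
  imm: (w>>0)&0x7f=0x59 → #89
+0x10: 19 80 ⇒ word 0x1980 (big)
  op=0x1980>>11=0x3 ⇒ incr (R)
  rd: (w>>7)&0xf=0x3 → d

addi u, #89; incr d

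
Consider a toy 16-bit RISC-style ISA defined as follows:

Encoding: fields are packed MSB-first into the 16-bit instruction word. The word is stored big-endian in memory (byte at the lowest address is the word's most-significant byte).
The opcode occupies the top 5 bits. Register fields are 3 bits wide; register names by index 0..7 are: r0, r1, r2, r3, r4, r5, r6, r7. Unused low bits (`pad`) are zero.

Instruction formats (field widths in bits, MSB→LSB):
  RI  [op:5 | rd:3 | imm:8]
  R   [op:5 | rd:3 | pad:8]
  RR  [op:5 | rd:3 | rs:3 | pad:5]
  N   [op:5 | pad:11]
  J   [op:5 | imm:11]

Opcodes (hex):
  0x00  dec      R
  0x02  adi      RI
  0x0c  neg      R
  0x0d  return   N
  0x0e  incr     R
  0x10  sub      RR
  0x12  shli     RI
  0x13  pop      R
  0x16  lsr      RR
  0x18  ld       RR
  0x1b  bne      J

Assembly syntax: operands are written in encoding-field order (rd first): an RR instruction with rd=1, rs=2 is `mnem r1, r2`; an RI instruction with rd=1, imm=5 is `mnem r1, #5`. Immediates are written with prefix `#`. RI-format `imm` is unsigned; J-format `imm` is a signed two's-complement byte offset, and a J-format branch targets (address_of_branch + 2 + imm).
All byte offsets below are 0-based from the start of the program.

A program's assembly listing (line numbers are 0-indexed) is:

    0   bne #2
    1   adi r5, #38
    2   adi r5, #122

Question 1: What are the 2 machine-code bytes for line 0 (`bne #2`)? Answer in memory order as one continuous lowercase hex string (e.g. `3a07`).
line 0 (bne): pack op=0x1b:5|imm=2:11 = 0xd802; big→ d8 02

d802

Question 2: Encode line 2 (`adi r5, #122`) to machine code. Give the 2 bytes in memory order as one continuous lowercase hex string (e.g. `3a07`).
L2: adi op=0x2:5|rd=5:3|imm=122:8 ⇒ 0x157a ⇒ big 15 7a

157a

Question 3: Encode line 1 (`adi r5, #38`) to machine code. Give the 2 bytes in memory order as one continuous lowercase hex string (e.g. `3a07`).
1. adi fields op=0x2:5|rd=5:3|imm=38:8 → word 1526h → 15 26

1526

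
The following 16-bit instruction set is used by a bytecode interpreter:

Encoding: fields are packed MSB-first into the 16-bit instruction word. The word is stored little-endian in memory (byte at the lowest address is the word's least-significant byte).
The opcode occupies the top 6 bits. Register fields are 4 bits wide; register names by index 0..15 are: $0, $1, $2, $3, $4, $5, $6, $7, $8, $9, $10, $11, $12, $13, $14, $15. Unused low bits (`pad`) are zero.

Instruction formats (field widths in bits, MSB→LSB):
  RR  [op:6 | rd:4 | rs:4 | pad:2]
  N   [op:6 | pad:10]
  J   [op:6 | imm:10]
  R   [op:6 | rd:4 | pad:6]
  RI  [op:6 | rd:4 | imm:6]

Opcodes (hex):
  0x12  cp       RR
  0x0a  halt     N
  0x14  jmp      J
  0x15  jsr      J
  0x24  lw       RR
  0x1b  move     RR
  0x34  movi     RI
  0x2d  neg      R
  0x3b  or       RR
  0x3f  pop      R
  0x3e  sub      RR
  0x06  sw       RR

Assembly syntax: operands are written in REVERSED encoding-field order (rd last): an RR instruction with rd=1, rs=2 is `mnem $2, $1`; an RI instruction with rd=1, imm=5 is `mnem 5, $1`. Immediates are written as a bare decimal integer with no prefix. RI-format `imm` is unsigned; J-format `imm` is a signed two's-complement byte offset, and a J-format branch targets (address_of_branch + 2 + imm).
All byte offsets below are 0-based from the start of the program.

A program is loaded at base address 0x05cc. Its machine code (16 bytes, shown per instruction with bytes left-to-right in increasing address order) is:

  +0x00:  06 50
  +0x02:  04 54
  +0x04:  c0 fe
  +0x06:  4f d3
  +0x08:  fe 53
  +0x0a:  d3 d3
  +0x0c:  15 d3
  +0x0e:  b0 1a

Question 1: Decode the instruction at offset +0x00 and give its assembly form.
off 0x00: read 06 50 as little → 0x5006
  op=0x5006>>10=0x14 ⇒ jmp (J)
  [9:0] imm=6 = 6

jmp 6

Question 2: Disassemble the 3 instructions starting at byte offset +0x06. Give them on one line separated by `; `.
movi 15, $13; jmp -2; movi 19, $15

@+06  little-endian(4f d3) = 0xd34f
  op=0xd34f>>10=0x34 ⇒ movi (RI)
  rd: (w>>6)&0xf=0xd → $13
  imm: (w>>0)&0x3f=0xf → 15
@+08  little-endian(fe 53) = 0x53fe
  op=0x53fe>>10=0x14 ⇒ jmp (J)
  imm: (w>>0)&0x3ff=0x3fe (s10→-2) → -2
@+0a  little-endian(d3 d3) = 0xd3d3
  op=0xd3d3>>10=0x34 ⇒ movi (RI)
  rd: (w>>6)&0xf=0xf → $15
  imm: (w>>0)&0x3f=0x13 → 19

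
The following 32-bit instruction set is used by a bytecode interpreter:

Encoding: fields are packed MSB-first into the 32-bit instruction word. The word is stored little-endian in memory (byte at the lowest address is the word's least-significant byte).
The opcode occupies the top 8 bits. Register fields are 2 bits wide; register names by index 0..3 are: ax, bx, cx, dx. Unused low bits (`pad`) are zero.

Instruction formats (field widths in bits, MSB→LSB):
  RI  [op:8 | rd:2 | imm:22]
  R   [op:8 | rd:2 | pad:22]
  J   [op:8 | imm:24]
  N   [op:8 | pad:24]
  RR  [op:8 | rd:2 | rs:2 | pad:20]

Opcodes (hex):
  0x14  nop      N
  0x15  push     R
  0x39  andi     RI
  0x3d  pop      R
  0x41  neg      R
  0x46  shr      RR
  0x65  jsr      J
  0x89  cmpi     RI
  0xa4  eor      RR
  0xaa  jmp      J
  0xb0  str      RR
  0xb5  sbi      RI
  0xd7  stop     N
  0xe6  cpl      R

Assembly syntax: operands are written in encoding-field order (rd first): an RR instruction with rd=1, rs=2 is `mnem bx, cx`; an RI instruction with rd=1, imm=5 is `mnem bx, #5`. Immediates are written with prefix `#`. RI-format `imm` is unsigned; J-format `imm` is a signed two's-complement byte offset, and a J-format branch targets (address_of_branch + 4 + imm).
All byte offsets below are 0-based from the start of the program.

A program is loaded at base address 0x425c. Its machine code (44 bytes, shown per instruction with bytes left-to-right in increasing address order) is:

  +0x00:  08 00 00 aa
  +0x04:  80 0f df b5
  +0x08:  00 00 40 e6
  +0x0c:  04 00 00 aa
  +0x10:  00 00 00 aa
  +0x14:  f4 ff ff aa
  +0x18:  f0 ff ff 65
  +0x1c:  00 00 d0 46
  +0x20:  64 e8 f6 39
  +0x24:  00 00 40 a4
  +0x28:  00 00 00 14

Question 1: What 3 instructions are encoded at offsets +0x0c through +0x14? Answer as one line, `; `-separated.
@+0c  little-endian(04 00 00 aa) = 0xaa000004
  opcode bits[31:24]=0xaa: jmp/J
  imm@[23:0]=0x4 ⇒ #4
@+10  little-endian(00 00 00 aa) = 0xaa000000
  opcode bits[31:24]=0xaa: jmp/J
  imm@[23:0]=0x0 ⇒ #0
@+14  little-endian(f4 ff ff aa) = 0xaafffff4
  opcode bits[31:24]=0xaa: jmp/J
  imm@[23:0]=0xfffff4 (s24→-12) ⇒ #-12

jmp #4; jmp #0; jmp #-12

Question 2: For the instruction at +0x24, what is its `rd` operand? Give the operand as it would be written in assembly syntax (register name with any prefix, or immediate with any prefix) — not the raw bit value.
bx

+0x24: 00 00 40 a4 ⇒ word 0xa4400000 (little)
  top 8b → 0xa4 → eor [RR]
  rd: (w>>22)&0x3=0x1 → bx
  rs: (w>>20)&0x3=0x0 → ax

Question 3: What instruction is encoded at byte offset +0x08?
@+08  little-endian(00 00 40 e6) = 0xe6400000
  top 8b → 0xe6 → cpl [R]
  rd@[23:22]=0x1 ⇒ bx

cpl bx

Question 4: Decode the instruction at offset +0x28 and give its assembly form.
nop

+0x28: 00 00 00 14 ⇒ word 0x14000000 (little)
  top 8b → 0x14 → nop [N]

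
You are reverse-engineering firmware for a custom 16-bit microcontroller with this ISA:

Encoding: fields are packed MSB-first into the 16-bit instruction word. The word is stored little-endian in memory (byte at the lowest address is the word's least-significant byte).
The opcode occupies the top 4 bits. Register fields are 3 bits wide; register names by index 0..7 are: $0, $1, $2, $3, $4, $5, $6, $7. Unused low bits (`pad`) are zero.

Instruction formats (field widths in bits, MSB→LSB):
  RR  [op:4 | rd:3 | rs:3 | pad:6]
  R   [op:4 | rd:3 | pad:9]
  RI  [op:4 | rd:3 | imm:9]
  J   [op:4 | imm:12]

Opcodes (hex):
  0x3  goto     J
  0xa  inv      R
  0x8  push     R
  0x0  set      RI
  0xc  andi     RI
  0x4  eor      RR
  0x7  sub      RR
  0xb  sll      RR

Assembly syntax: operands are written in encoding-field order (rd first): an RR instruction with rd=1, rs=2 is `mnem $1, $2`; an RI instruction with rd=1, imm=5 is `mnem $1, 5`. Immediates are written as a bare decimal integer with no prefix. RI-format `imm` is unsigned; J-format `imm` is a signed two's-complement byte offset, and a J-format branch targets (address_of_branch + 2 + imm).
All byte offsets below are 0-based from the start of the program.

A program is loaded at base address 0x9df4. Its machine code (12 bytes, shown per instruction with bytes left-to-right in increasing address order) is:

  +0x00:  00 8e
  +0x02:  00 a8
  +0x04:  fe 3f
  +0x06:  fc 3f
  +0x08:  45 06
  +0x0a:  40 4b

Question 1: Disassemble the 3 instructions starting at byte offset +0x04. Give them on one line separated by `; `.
+0x04: fe 3f ⇒ word 0x3ffe (little)
  opcode bits[15:12]=0x3: goto/J
  imm@[11:0]=0xffe (s12→-2) ⇒ -2
+0x06: fc 3f ⇒ word 0x3ffc (little)
  opcode bits[15:12]=0x3: goto/J
  imm@[11:0]=0xffc (s12→-4) ⇒ -4
+0x08: 45 06 ⇒ word 0x0645 (little)
  opcode bits[15:12]=0x0: set/RI
  rd@[11:9]=0x3 ⇒ $3
  imm@[8:0]=0x45 ⇒ 69

goto -2; goto -4; set $3, 69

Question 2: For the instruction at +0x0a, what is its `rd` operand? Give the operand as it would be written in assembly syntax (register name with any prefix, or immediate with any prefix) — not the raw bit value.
+0x0a: 40 4b ⇒ word 0x4b40 (little)
  opcode bits[15:12]=0x4: eor/RR
  [11:9] rd=5 = $5
  [8:6] rs=5 = $5

$5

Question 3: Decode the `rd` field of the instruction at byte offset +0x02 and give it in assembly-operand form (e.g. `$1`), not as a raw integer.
$4

[02] 00 a8 → 0xa800
  top 4b → 0xa → inv [R]
  [11:9] rd=4 = $4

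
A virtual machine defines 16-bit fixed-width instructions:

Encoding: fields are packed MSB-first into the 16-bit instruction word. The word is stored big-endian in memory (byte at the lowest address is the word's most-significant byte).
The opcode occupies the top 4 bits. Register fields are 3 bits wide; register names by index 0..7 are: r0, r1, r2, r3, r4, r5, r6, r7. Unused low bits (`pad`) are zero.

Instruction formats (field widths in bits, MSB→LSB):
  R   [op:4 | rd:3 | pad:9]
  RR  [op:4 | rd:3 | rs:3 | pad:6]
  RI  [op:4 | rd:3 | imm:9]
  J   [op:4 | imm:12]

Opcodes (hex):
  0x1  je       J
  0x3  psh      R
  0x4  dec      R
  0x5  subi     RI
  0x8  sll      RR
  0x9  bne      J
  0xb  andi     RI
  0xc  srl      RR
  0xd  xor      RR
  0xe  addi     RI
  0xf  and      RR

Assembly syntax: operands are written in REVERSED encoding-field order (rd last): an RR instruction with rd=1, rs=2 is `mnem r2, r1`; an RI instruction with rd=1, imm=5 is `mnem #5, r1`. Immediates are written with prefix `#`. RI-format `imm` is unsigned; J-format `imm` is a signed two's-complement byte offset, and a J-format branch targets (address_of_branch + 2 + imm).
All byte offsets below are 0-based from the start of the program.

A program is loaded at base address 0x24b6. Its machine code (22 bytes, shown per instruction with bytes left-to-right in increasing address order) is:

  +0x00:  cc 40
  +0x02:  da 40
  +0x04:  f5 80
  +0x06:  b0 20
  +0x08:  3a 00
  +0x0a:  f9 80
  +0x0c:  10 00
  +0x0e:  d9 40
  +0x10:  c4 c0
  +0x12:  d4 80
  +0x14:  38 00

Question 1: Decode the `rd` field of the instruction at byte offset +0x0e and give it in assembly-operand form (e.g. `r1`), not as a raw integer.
+0x0e: d9 40 ⇒ word 0xd940 (big)
  opcode bits[15:12]=0xd: xor/RR
  [11:9] rd=4 = r4
  [8:6] rs=5 = r5

r4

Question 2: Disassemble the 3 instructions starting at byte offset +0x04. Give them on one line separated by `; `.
and r6, r2; andi #32, r0; psh r5

off 0x04: read f5 80 as big → 0xf580
  op=0xf580>>12=0xf ⇒ and (RR)
  rd: (w>>9)&0x7=0x2 → r2
  rs: (w>>6)&0x7=0x6 → r6
off 0x06: read b0 20 as big → 0xb020
  op=0xb020>>12=0xb ⇒ andi (RI)
  rd: (w>>9)&0x7=0x0 → r0
  imm: (w>>0)&0x1ff=0x20 → #32
off 0x08: read 3a 00 as big → 0x3a00
  op=0x3a00>>12=0x3 ⇒ psh (R)
  rd: (w>>9)&0x7=0x5 → r5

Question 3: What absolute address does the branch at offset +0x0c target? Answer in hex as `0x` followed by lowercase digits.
off 0x0c: read 10 00 as big → 0x1000
  opcode bits[15:12]=0x1: je/J
  [11:0] imm=0 = #0
  target = base 0x24b6 + off 0x0c + 2 + imm 0 = 0x24c4

0x24c4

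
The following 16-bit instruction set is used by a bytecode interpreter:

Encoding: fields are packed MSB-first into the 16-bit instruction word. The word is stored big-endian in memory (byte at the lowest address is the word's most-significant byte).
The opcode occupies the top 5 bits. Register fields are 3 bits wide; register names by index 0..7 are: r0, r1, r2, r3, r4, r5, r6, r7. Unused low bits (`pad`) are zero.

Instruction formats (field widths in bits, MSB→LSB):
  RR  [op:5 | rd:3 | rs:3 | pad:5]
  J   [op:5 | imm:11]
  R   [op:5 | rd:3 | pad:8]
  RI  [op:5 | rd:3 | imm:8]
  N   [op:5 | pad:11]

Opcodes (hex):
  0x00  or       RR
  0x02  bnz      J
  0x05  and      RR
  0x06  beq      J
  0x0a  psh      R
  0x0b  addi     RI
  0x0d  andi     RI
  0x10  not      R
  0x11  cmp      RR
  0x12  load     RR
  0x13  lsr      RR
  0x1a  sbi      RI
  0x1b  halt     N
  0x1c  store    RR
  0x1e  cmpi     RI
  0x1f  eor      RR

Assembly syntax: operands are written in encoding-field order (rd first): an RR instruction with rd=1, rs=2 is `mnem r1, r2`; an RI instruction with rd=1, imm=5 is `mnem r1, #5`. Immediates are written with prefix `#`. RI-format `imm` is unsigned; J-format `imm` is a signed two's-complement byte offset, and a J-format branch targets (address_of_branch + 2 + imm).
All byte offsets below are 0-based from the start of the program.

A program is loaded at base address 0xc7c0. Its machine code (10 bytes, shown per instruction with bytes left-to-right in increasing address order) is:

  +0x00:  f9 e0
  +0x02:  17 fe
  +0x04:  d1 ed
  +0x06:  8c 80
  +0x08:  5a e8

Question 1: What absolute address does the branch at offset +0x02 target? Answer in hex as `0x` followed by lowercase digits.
0xc7c2

off 0x02: read 17 fe as big → 0x17fe
  top 5b → 0x2 → bnz [J]
  imm: (w>>0)&0x7ff=0x7fe (s11→-2) → #-2
  target = base 0xc7c0 + off 0x02 + 2 + imm -2 = 0xc7c2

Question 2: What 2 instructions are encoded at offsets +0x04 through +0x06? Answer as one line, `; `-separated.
sbi r1, #237; cmp r4, r4

@+04  big-endian(d1 ed) = 0xd1ed
  op=0xd1ed>>11=0x1a ⇒ sbi (RI)
  rd: (w>>8)&0x7=0x1 → r1
  imm: (w>>0)&0xff=0xed → #237
@+06  big-endian(8c 80) = 0x8c80
  op=0x8c80>>11=0x11 ⇒ cmp (RR)
  rd: (w>>8)&0x7=0x4 → r4
  rs: (w>>5)&0x7=0x4 → r4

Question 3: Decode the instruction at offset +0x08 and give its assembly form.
off 0x08: read 5a e8 as big → 0x5ae8
  top 5b → 0xb → addi [RI]
  [10:8] rd=2 = r2
  [7:0] imm=232 = #232

addi r2, #232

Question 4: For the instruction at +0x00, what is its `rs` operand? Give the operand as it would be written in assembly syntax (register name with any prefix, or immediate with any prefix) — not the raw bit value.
off 0x00: read f9 e0 as big → 0xf9e0
  top 5b → 0x1f → eor [RR]
  [10:8] rd=1 = r1
  [7:5] rs=7 = r7

r7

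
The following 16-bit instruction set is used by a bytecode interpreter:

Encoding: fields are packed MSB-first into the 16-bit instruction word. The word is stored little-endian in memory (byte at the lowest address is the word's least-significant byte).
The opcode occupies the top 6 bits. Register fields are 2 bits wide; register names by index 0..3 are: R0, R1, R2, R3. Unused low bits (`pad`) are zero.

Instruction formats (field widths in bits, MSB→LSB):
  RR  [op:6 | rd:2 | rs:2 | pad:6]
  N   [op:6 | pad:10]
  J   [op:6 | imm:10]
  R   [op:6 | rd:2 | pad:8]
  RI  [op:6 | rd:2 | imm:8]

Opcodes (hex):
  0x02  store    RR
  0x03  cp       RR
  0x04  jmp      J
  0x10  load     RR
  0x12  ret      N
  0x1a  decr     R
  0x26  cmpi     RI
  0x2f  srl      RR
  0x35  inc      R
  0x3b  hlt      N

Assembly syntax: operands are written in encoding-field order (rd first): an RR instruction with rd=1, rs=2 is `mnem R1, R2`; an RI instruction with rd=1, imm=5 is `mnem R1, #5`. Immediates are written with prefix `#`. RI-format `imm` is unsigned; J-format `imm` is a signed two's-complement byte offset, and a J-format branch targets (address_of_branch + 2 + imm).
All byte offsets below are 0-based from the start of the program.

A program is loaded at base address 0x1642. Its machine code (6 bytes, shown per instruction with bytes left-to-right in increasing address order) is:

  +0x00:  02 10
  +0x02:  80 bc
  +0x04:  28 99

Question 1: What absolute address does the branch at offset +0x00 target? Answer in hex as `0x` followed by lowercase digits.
0x1646

+0x00: 02 10 ⇒ word 0x1002 (little)
  opcode bits[15:10]=0x4: jmp/J
  imm@[9:0]=0x2 ⇒ #2
  target = base 0x1642 + off 0x00 + 2 + imm 2 = 0x1646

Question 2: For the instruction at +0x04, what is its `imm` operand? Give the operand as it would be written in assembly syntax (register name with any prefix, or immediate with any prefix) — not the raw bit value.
[04] 28 99 → 0x9928
  top 6b → 0x26 → cmpi [RI]
  rd: (w>>8)&0x3=0x1 → R1
  imm: (w>>0)&0xff=0x28 → #40

#40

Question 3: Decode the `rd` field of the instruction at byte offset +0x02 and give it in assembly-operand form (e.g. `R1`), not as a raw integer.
R0

[02] 80 bc → 0xbc80
  op=0xbc80>>10=0x2f ⇒ srl (RR)
  [9:8] rd=0 = R0
  [7:6] rs=2 = R2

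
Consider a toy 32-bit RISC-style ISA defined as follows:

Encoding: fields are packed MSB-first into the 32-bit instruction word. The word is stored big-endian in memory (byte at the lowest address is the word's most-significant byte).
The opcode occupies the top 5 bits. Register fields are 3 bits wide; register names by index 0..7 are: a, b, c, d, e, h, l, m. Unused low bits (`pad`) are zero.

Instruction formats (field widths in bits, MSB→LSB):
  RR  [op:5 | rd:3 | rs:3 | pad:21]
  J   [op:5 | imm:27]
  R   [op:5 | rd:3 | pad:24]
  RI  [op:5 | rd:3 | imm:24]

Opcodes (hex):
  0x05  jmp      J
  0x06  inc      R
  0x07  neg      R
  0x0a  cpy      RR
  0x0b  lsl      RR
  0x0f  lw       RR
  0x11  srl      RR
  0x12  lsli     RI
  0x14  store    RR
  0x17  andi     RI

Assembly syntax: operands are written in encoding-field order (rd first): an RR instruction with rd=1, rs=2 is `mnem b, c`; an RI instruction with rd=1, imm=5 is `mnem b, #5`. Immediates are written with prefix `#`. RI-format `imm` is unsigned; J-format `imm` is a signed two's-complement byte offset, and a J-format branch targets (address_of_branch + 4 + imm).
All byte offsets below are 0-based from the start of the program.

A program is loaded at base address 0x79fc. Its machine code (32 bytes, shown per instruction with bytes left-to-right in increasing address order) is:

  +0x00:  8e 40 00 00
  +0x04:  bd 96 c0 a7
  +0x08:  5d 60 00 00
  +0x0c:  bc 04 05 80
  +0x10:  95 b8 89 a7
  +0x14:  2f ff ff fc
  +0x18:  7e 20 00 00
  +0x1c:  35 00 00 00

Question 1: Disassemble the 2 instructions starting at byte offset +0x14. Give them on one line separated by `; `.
jmp #-4; lw l, b

@+14  big-endian(2f ff ff fc) = 0x2ffffffc
  top 5b → 0x5 → jmp [J]
  imm: (w>>0)&0x7ffffff=0x7fffffc (s27→-4) → #-4
@+18  big-endian(7e 20 00 00) = 0x7e200000
  top 5b → 0xf → lw [RR]
  rd: (w>>24)&0x7=0x6 → l
  rs: (w>>21)&0x7=0x1 → b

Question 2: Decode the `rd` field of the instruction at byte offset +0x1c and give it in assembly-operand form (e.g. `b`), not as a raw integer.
[1c] 35 00 00 00 → 0x35000000
  top 5b → 0x6 → inc [R]
  [26:24] rd=5 = h

h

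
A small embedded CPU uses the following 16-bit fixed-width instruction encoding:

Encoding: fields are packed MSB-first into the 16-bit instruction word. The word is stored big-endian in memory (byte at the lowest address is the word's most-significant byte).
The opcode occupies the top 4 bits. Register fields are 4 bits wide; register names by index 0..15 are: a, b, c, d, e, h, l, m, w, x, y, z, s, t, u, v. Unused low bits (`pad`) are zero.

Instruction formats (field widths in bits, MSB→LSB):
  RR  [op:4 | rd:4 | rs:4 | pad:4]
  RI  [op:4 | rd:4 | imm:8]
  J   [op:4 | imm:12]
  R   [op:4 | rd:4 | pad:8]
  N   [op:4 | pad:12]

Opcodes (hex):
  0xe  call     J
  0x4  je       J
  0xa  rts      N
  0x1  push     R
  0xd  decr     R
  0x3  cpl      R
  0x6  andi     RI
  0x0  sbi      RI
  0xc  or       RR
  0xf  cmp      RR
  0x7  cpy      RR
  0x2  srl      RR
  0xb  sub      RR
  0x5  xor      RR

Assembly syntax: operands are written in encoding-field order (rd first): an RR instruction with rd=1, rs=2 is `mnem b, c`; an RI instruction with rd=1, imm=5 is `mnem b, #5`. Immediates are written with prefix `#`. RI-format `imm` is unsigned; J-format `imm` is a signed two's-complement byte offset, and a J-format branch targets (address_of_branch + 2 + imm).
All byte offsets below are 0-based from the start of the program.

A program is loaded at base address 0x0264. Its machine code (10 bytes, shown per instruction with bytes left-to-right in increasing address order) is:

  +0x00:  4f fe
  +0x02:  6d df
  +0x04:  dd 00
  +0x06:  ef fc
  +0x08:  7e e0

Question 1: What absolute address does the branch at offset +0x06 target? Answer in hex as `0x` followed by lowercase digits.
[06] ef fc → 0xeffc
  top 4b → 0xe → call [J]
  imm@[11:0]=0xffc (s12→-4) ⇒ #-4
  target = base 0x0264 + off 0x06 + 2 + imm -4 = 0x0268

0x0268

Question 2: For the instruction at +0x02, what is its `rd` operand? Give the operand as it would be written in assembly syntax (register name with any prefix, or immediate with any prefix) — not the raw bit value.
off 0x02: read 6d df as big → 0x6ddf
  op=0x6ddf>>12=0x6 ⇒ andi (RI)
  rd@[11:8]=0xd ⇒ t
  imm@[7:0]=0xdf ⇒ #223

t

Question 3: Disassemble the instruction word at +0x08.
off 0x08: read 7e e0 as big → 0x7ee0
  opcode bits[15:12]=0x7: cpy/RR
  rd: (w>>8)&0xf=0xe → u
  rs: (w>>4)&0xf=0xe → u

cpy u, u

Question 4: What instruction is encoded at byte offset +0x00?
je #-2

[00] 4f fe → 0x4ffe
  opcode bits[15:12]=0x4: je/J
  imm@[11:0]=0xffe (s12→-2) ⇒ #-2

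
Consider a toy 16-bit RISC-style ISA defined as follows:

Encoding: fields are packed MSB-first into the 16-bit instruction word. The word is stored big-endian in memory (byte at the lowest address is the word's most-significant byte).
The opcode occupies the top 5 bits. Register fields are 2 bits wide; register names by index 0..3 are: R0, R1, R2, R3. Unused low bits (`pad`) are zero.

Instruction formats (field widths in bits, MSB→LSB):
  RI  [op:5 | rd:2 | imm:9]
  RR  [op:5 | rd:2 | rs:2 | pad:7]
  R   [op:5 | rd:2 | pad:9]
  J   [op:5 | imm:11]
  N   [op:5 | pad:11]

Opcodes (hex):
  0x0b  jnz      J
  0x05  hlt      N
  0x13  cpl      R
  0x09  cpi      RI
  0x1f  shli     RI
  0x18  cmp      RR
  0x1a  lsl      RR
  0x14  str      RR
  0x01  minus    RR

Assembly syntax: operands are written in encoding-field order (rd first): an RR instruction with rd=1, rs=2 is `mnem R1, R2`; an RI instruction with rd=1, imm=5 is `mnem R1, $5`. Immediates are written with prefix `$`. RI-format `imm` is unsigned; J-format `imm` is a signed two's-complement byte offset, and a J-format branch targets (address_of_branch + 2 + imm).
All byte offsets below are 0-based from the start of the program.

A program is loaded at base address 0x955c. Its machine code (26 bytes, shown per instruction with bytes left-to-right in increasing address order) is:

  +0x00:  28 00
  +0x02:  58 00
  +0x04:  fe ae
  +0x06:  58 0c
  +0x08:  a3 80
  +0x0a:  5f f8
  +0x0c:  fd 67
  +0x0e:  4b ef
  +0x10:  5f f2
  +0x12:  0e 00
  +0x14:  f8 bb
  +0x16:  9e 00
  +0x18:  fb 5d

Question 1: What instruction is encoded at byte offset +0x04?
shli R3, $174

[04] fe ae → 0xfeae
  op=0xfeae>>11=0x1f ⇒ shli (RI)
  [10:9] rd=3 = R3
  [8:0] imm=174 = $174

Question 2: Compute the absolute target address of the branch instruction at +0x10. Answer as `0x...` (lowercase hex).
off 0x10: read 5f f2 as big → 0x5ff2
  top 5b → 0xb → jnz [J]
  imm@[10:0]=0x7f2 (s11→-14) ⇒ $-14
  target = base 0x955c + off 0x10 + 2 + imm -14 = 0x9560

0x9560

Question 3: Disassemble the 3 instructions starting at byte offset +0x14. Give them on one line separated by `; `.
shli R0, $187; cpl R3; shli R1, $349

@+14  big-endian(f8 bb) = 0xf8bb
  opcode bits[15:11]=0x1f: shli/RI
  rd: (w>>9)&0x3=0x0 → R0
  imm: (w>>0)&0x1ff=0xbb → $187
@+16  big-endian(9e 00) = 0x9e00
  opcode bits[15:11]=0x13: cpl/R
  rd: (w>>9)&0x3=0x3 → R3
@+18  big-endian(fb 5d) = 0xfb5d
  opcode bits[15:11]=0x1f: shli/RI
  rd: (w>>9)&0x3=0x1 → R1
  imm: (w>>0)&0x1ff=0x15d → $349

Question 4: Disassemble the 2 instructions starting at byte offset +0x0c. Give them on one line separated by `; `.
off 0x0c: read fd 67 as big → 0xfd67
  opcode bits[15:11]=0x1f: shli/RI
  rd: (w>>9)&0x3=0x2 → R2
  imm: (w>>0)&0x1ff=0x167 → $359
off 0x0e: read 4b ef as big → 0x4bef
  opcode bits[15:11]=0x9: cpi/RI
  rd: (w>>9)&0x3=0x1 → R1
  imm: (w>>0)&0x1ff=0x1ef → $495

shli R2, $359; cpi R1, $495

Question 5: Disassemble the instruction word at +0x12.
off 0x12: read 0e 00 as big → 0x0e00
  top 5b → 0x1 → minus [RR]
  rd@[10:9]=0x3 ⇒ R3
  rs@[8:7]=0x0 ⇒ R0

minus R3, R0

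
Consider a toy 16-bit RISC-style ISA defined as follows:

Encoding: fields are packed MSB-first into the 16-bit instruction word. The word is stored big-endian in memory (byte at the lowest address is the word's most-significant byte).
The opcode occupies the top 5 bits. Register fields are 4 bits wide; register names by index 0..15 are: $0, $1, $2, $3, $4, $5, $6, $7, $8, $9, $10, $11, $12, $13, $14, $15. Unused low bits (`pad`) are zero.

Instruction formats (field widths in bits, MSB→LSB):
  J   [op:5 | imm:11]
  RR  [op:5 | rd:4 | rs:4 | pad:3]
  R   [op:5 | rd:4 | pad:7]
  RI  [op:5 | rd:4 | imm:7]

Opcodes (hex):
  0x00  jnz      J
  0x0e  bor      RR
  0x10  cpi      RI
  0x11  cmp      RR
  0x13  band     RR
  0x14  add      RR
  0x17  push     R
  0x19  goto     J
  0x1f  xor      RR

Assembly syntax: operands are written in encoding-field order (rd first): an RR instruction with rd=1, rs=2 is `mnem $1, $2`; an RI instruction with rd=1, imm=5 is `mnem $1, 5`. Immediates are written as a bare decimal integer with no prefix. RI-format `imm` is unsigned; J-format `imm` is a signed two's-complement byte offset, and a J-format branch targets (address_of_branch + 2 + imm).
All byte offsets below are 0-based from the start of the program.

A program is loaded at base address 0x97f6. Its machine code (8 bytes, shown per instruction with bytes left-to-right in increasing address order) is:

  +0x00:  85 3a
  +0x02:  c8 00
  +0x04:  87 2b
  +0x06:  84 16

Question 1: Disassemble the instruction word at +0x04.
+0x04: 87 2b ⇒ word 0x872b (big)
  opcode bits[15:11]=0x10: cpi/RI
  rd: (w>>7)&0xf=0xe → $14
  imm: (w>>0)&0x7f=0x2b → 43

cpi $14, 43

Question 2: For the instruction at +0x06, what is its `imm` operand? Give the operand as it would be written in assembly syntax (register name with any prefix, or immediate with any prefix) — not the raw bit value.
+0x06: 84 16 ⇒ word 0x8416 (big)
  top 5b → 0x10 → cpi [RI]
  rd@[10:7]=0x8 ⇒ $8
  imm@[6:0]=0x16 ⇒ 22

22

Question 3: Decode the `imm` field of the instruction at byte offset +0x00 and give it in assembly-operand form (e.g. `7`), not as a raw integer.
@+00  big-endian(85 3a) = 0x853a
  opcode bits[15:11]=0x10: cpi/RI
  [10:7] rd=10 = $10
  [6:0] imm=58 = 58

58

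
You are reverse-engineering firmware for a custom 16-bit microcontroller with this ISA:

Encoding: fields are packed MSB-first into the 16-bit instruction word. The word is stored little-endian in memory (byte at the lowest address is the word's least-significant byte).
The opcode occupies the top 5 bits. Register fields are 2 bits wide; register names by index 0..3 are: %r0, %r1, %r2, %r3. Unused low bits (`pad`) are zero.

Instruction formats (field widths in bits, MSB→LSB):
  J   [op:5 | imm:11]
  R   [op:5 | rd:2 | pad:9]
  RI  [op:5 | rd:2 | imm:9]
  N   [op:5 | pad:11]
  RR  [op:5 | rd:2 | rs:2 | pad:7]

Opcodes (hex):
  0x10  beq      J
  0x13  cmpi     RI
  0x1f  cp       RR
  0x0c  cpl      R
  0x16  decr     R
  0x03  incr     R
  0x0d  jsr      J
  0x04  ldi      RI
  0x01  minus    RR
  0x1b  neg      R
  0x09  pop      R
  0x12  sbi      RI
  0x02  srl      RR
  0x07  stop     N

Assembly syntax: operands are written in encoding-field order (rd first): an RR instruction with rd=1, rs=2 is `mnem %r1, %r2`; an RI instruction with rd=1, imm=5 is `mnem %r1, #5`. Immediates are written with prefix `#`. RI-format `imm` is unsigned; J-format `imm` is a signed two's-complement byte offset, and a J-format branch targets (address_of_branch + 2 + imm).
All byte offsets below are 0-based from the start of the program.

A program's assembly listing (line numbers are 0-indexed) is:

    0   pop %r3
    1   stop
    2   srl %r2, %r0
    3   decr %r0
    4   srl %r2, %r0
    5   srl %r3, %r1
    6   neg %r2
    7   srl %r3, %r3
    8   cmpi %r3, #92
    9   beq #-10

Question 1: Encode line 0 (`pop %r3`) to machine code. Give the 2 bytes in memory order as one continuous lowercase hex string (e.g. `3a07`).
line 0 (pop): pack op=0x9:5|rd=3:2|pad=0:9 = 0x4e00; little→ 00 4e

004e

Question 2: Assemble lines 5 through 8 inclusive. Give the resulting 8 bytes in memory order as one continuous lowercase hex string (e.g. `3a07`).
801600dc80175c9e

line 5 (srl): pack op=0x2:5|rd=3:2|rs=1:2|pad=0:7 = 0x1680; little→ 80 16
line 6 (neg): pack op=0x1b:5|rd=2:2|pad=0:9 = 0xdc00; little→ 00 dc
line 7 (srl): pack op=0x2:5|rd=3:2|rs=3:2|pad=0:7 = 0x1780; little→ 80 17
line 8 (cmpi): pack op=0x13:5|rd=3:2|imm=92:9 = 0x9e5c; little→ 5c 9e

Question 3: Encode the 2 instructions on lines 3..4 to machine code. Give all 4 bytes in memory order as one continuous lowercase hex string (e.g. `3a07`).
L3: decr op=0x16:5|rd=0:2|pad=0:9 ⇒ 0xb000 ⇒ little 00 b0
L4: srl op=0x2:5|rd=2:2|rs=0:2|pad=0:7 ⇒ 0x1400 ⇒ little 00 14

00b00014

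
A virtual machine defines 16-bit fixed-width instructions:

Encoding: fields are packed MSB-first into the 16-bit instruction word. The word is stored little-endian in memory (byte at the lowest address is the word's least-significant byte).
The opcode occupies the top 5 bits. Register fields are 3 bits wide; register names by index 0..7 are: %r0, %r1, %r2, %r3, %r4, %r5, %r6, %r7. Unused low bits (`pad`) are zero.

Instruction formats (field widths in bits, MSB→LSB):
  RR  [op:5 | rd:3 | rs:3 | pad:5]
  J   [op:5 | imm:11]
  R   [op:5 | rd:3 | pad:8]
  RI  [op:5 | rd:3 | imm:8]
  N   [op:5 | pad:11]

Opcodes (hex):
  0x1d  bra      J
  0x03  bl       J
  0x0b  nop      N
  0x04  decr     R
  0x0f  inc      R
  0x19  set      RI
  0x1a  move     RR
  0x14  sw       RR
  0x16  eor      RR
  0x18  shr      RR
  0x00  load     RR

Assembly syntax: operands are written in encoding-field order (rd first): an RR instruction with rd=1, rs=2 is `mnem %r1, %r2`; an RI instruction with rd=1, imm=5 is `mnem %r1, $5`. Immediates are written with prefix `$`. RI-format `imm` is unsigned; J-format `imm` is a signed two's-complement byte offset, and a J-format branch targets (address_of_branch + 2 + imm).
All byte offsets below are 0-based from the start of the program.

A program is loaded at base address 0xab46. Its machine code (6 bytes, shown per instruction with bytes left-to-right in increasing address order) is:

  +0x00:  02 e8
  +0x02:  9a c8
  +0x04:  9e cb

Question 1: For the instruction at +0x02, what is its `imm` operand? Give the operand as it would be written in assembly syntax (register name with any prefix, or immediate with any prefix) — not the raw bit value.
+0x02: 9a c8 ⇒ word 0xc89a (little)
  op=0xc89a>>11=0x19 ⇒ set (RI)
  [10:8] rd=0 = %r0
  [7:0] imm=154 = $154

$154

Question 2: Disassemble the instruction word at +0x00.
@+00  little-endian(02 e8) = 0xe802
  opcode bits[15:11]=0x1d: bra/J
  imm@[10:0]=0x2 ⇒ $2

bra $2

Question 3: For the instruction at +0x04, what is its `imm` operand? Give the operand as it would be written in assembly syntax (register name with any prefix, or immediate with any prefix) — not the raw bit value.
[04] 9e cb → 0xcb9e
  op=0xcb9e>>11=0x19 ⇒ set (RI)
  rd@[10:8]=0x3 ⇒ %r3
  imm@[7:0]=0x9e ⇒ $158

$158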